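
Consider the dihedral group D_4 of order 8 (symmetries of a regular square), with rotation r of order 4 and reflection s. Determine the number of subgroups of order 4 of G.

3

|G| = 8 and 4 | 8, so subgroups of order 4 are possible by Lagrange.
The subgroups of order 4 are: {e, r, r^2, r^3}; {e, r^2, s, r^2s}; {e, r^2, rs, r^3s}.
So G has 3 subgroups of order 4.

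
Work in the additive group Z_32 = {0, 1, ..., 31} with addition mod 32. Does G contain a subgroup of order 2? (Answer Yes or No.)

2 | 32. A subgroup of order 2 is {0, 16}.

Yes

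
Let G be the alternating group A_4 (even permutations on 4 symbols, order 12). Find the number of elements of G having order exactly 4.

0

No element of G has order 4 (even though 4 | 12).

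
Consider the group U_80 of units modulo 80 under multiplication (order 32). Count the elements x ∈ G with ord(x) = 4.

24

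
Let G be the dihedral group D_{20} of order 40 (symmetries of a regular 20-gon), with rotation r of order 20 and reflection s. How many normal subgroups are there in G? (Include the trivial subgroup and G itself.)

9

G has 48 subgroups. Checking conjugation-invariance by order — order 1: 1/1 normal; order 2: 1/21 normal; order 4: 1/11 normal; order 5: 1/1 normal; order 8: 0/5 normal; order 10: 1/5 normal; order 20: 3/3 normal; order 40: 1/1 normal.
Total normal subgroups: 9.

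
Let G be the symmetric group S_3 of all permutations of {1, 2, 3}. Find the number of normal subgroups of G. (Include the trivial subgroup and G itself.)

3

G has 6 subgroups. Checking conjugation-invariance by order — order 1: 1/1 normal; order 2: 0/3 normal; order 3: 1/1 normal; order 6: 1/1 normal.
Total normal subgroups: 3.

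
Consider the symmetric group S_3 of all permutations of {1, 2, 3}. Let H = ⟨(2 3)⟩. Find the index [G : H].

3

|⟨(2 3)⟩| = 2 and |G| = 6.
By Lagrange, [G : H] = |G|/|H| = 6/2 = 3.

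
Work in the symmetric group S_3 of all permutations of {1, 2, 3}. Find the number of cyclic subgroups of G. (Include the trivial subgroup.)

5

Group the elements of G by the cyclic subgroup they generate; each cyclic subgroup of order d accounts for φ(d) elements.
Cyclic subgroups by order — order 1: 1; order 2: 3; order 3: 1.
Total: 5.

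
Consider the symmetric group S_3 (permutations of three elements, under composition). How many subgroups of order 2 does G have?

3

|G| = 6 and 2 | 6, so subgroups of order 2 are possible by Lagrange.
The subgroups of order 2 are: {e, (1 2)}; {e, (1 3)}; {e, (2 3)}.
So G has 3 subgroups of order 2.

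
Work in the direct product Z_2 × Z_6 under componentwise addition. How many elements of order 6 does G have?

6

An element (a,b) has order lcm(ord(a), ord(b)); count pairs with lcm equal to 6.
Enumerating gives 6 such elements.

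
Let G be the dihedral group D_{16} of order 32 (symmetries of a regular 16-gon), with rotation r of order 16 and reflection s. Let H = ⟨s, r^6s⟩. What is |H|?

|⟨s⟩| = 2 and |⟨r^6s⟩| = 2, so |H| is a multiple of lcm(2, 2) = 2 and divides |G| = 32.
Closing under the operation: H = {e, r^2, r^4, r^6, r^8, r^10, r^12, r^14, s, r^2s, r^4s, r^6s, r^8s, r^10s, r^12s, r^14s}, so |H| = 16.

16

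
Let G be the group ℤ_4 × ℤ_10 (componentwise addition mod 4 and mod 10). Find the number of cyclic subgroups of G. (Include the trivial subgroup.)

12

A cyclic subgroup of order d is generated by each of its φ(d) elements of order d, so the cyclic subgroups of order d number (#elements of order d)/φ(d).
Cyclic subgroups by order — order 1: 1; order 2: 3; order 4: 2; order 5: 1; order 10: 3; order 20: 2.
Total: 12.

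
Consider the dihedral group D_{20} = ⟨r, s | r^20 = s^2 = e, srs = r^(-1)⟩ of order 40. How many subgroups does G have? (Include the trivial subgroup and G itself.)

|G| = 40, so by Lagrange every subgroup order divides 40. Divisors: 1, 2, 4, 5, 8, 10, 20, 40.
Subgroups by order — order 1: 1; order 2: 21; order 4: 11; order 5: 1; order 8: 5; order 10: 5; order 20: 3; order 40: 1.
Total: 1 + 21 + 11 + 1 + 5 + 5 + 3 + 1 = 48.

48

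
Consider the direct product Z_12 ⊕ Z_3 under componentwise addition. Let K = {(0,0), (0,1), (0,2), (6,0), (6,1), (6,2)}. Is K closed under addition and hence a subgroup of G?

Yes

|K| = 6 divides |G| = 36, consistent with Lagrange.
K contains the identity, every element's inverse is in K, and K is closed under +: it is a subgroup.
In fact K = ⟨(6,2)⟩.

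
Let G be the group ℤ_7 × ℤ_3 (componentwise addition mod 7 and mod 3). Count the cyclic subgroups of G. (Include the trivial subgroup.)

4

A cyclic subgroup of order d is generated by each of its φ(d) elements of order d, so the cyclic subgroups of order d number (#elements of order d)/φ(d).
Cyclic subgroups by order — order 1: 1; order 3: 1; order 7: 1; order 21: 1.
Total: 4.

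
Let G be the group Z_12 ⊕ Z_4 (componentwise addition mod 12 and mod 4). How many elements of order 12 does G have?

An element (a,b) has order lcm(ord(a), ord(b)); count pairs with lcm equal to 12.
Enumerating gives 24 such elements.

24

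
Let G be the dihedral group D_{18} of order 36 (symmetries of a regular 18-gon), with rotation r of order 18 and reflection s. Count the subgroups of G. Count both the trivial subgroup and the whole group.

|G| = 36, so by Lagrange every subgroup order divides 36. Divisors: 1, 2, 3, 4, 6, 9, 12, 18, 36.
Subgroups by order — order 1: 1; order 2: 19; order 3: 1; order 4: 9; order 6: 7; order 9: 1; order 12: 3; order 18: 3; order 36: 1.
Total: 1 + 19 + 1 + 9 + 7 + 1 + 3 + 3 + 1 = 45.

45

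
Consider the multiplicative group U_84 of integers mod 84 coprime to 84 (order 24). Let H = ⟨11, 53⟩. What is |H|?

12

|⟨11⟩| = 6 and |⟨53⟩| = 6, so |H| is a multiple of lcm(6, 6) = 6 and divides |G| = 24.
Closing under the operation: H = {1, 11, 23, 25, 29, 37, 43, 53, 65, 67, 71, 79}, so |H| = 12.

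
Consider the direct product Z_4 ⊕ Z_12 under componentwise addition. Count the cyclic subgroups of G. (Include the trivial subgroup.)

Each element a generates a cyclic subgroup ⟨a⟩; distinct elements may generate the same one (a cyclic group of order d has φ(d) generators).
Cyclic subgroups by order — order 1: 1; order 2: 3; order 3: 1; order 4: 6; order 6: 3; order 12: 6.
Total: 20.

20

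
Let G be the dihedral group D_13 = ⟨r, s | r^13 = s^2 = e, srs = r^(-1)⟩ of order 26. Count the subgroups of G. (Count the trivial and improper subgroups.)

|G| = 26, so by Lagrange every subgroup order divides 26. Divisors: 1, 2, 13, 26.
Subgroups by order — order 1: 1; order 2: 13; order 13: 1; order 26: 1.
Total: 1 + 13 + 1 + 1 = 16.

16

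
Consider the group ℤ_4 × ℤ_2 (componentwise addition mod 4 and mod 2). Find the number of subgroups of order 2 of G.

3

|G| = 8 and 2 | 8, so subgroups of order 2 are possible by Lagrange.
The subgroups of order 2 are: {(0,0), (0,1)}; {(0,0), (2,0)}; {(0,0), (2,1)}.
So G has 3 subgroups of order 2.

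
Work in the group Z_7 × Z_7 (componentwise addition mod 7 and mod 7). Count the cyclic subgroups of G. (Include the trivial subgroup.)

9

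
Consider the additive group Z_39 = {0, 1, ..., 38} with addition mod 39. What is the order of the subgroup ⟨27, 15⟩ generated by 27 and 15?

|⟨27⟩| = 13 and |⟨15⟩| = 13, so |H| is a multiple of lcm(13, 13) = 13 and divides |G| = 39.
Closing under the operation: H = {0, 3, 6, 9, 12, 15, 18, 21, 24, 27, 30, 33, 36}, so |H| = 13.

13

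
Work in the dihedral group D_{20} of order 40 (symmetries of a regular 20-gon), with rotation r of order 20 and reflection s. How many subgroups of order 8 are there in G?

5

|G| = 40 and 8 | 40, so subgroups of order 8 are possible by Lagrange.
The subgroups of order 8 are: {e, r^5, r^10, r^15, s, r^5s, r^10s, r^15s}; {e, r^5, r^10, r^15, rs, r^6s, r^11s, r^16s}; {e, r^5, r^10, r^15, r^2s, r^7s, r^12s, r^17s}; {e, r^5, r^10, r^15, r^3s, r^8s, r^13s, r^18s}; … (5 in all).
So G has 5 subgroups of order 8.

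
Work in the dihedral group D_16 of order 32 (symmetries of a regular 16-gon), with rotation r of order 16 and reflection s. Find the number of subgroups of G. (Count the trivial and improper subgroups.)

|G| = 32, so by Lagrange every subgroup order divides 32. Divisors: 1, 2, 4, 8, 16, 32.
Subgroups by order — order 1: 1; order 2: 17; order 4: 9; order 8: 5; order 16: 3; order 32: 1.
Total: 1 + 17 + 9 + 5 + 3 + 1 = 36.

36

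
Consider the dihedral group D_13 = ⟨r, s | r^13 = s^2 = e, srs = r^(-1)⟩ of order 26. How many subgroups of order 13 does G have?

1

|G| = 26 and 13 | 26, so subgroups of order 13 are possible by Lagrange.
The subgroups of order 13 are: {e, r, r^2, r^3, r^4, r^5, r^6, r^7, r^8, r^9, r^10, r^11, r^12}.
So G has 1 subgroup of order 13.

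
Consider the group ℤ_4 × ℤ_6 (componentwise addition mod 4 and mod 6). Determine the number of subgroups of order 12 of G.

3

|G| = 24 and 12 | 24, so subgroups of order 12 are possible by Lagrange.
The subgroups of order 12 are: {(0,0), (0,1), (0,2), (0,3), (0,4), (0,5), (2,0), (2,1), (2,2), (2,3), (2,4), (2,5)}; {(0,0), (0,2), (0,4), (1,0), (1,2), (1,4), (2,0), (2,2), (2,4), (3,0), (3,2), (3,4)}; {(0,0), (0,2), (0,4), (1,1), (1,3), (1,5), (2,0), (2,2), (2,4), (3,1), (3,3), (3,5)}.
So G has 3 subgroups of order 12.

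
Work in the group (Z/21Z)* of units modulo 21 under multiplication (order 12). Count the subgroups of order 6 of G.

3

|G| = 12 and 6 | 12, so subgroups of order 6 are possible by Lagrange.
The subgroups of order 6 are: {1, 4, 10, 13, 16, 19}; {1, 2, 4, 8, 11, 16}; {1, 4, 5, 16, 17, 20}.
So G has 3 subgroups of order 6.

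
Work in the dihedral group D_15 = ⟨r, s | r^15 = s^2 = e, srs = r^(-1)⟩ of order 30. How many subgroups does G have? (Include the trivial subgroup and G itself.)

|G| = 30, so by Lagrange every subgroup order divides 30. Divisors: 1, 2, 3, 5, 6, 10, 15, 30.
Subgroups by order — order 1: 1; order 2: 15; order 3: 1; order 5: 1; order 6: 5; order 10: 3; order 15: 1; order 30: 1.
Total: 1 + 15 + 1 + 1 + 5 + 3 + 1 + 1 = 28.

28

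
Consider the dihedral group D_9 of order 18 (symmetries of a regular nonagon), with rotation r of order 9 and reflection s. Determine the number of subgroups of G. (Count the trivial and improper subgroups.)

16

|G| = 18, so by Lagrange every subgroup order divides 18. Divisors: 1, 2, 3, 6, 9, 18.
Subgroups by order — order 1: 1; order 2: 9; order 3: 1; order 6: 3; order 9: 1; order 18: 1.
Total: 1 + 9 + 1 + 3 + 1 + 1 = 16.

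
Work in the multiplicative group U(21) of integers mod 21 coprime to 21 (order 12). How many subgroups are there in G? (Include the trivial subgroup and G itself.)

10

|G| = 12, so by Lagrange every subgroup order divides 12. Divisors: 1, 2, 3, 4, 6, 12.
Subgroups by order — order 1: 1; order 2: 3; order 3: 1; order 4: 1; order 6: 3; order 12: 1.
Total: 1 + 3 + 1 + 1 + 3 + 1 = 10.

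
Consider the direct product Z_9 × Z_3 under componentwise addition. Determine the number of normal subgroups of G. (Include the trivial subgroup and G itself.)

10

G is abelian, so every subgroup is normal.
G has 10 subgroups in total, hence 10 normal subgroups.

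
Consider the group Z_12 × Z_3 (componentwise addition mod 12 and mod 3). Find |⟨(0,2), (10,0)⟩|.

|⟨(0,2)⟩| = 3 and |⟨(10,0)⟩| = 6, so |H| is a multiple of lcm(3, 6) = 6 and divides |G| = 36.
Closing under the operation: H = {(0,0), (0,1), (0,2), (2,0), (2,1), (2,2), (4,0), (4,1), (4,2), (6,0), (6,1), (6,2), (8,0), (8,1), (8,2), (10,0), (10,1), (10,2)}, so |H| = 18.

18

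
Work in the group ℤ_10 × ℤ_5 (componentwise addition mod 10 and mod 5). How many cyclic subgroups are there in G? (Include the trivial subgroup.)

Group the elements of G by the cyclic subgroup they generate; each cyclic subgroup of order d accounts for φ(d) elements.
Cyclic subgroups by order — order 1: 1; order 2: 1; order 5: 6; order 10: 6.
Total: 14.

14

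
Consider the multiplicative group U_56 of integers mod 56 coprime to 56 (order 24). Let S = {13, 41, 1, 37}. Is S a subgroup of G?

No

37 ∈ S but its inverse 53 ∉ S, so S is not a subgroup.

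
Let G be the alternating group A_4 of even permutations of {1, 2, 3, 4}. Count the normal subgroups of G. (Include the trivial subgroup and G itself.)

3

G has 10 subgroups. Checking conjugation-invariance by order — order 1: 1/1 normal; order 2: 0/3 normal; order 3: 0/4 normal; order 4: 1/1 normal; order 12: 1/1 normal.
Total normal subgroups: 3.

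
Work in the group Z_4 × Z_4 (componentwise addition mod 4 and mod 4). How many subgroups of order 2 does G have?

|G| = 16 and 2 | 16, so subgroups of order 2 are possible by Lagrange.
The subgroups of order 2 are: {(0,0), (0,2)}; {(0,0), (2,0)}; {(0,0), (2,2)}.
So G has 3 subgroups of order 2.

3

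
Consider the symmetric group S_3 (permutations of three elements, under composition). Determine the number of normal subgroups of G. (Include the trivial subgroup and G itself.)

G has 6 subgroups. Checking conjugation-invariance by order — order 1: 1/1 normal; order 2: 0/3 normal; order 3: 1/1 normal; order 6: 1/1 normal.
Total normal subgroups: 3.

3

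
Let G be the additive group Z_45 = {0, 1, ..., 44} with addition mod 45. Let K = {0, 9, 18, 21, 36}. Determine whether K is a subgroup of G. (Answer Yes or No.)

18 ∈ K but its inverse 27 ∉ K, so K is not a subgroup.

No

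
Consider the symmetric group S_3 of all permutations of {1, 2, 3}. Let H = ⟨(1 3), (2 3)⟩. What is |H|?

|⟨(1 3)⟩| = 2 and |⟨(2 3)⟩| = 2, so |H| is a multiple of lcm(2, 2) = 2 and divides |G| = 6.
Closing {(1 3), (2 3)} under the group operation gives all of G, so |H| = 6.

6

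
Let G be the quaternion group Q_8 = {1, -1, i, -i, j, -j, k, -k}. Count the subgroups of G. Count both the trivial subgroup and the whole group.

6

|G| = 8, so by Lagrange every subgroup order divides 8. Divisors: 1, 2, 4, 8.
Subgroups by order — order 1: 1; order 2: 1; order 4: 3; order 8: 1.
Total: 1 + 1 + 3 + 1 = 6.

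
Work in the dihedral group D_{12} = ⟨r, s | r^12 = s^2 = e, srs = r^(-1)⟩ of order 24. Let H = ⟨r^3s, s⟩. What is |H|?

|⟨r^3s⟩| = 2 and |⟨s⟩| = 2, so |H| is a multiple of lcm(2, 2) = 2 and divides |G| = 24.
Closing under the operation: H = {e, r^3, r^6, r^9, s, r^3s, r^6s, r^9s}, so |H| = 8.

8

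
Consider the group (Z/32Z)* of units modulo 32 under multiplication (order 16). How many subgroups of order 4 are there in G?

3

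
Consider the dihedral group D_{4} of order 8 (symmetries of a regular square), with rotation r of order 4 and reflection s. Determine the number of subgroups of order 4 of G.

3

|G| = 8 and 4 | 8, so subgroups of order 4 are possible by Lagrange.
The subgroups of order 4 are: {e, r, r^2, r^3}; {e, r^2, s, r^2s}; {e, r^2, rs, r^3s}.
So G has 3 subgroups of order 4.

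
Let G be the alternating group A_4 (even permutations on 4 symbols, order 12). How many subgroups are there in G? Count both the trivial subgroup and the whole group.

|G| = 12, so by Lagrange every subgroup order divides 12. Divisors: 1, 2, 3, 4, 6, 12.
Subgroups by order — order 1: 1; order 2: 3; order 3: 4; order 4: 1; order 6: 0; order 12: 1.
Total: 1 + 3 + 4 + 1 + 0 + 1 = 10.

10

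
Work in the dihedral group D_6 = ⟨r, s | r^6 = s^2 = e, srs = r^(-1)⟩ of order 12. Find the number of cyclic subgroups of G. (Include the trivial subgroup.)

10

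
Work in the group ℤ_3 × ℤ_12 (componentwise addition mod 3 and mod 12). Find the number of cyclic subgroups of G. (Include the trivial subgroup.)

Group the elements of G by the cyclic subgroup they generate; each cyclic subgroup of order d accounts for φ(d) elements.
Cyclic subgroups by order — order 1: 1; order 2: 1; order 3: 4; order 4: 1; order 6: 4; order 12: 4.
Total: 15.

15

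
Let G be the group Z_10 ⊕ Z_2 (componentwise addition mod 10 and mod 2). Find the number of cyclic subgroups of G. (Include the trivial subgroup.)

Each element a generates a cyclic subgroup ⟨a⟩; distinct elements may generate the same one (a cyclic group of order d has φ(d) generators).
Cyclic subgroups by order — order 1: 1; order 2: 3; order 5: 1; order 10: 3.
Total: 8.

8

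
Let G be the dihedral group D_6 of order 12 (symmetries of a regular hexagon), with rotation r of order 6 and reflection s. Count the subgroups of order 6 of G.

|G| = 12 and 6 | 12, so subgroups of order 6 are possible by Lagrange.
The subgroups of order 6 are: {e, r, r^2, r^3, r^4, r^5}; {e, r^2, r^4, s, r^2s, r^4s}; {e, r^2, r^4, rs, r^3s, r^5s}.
So G has 3 subgroups of order 6.

3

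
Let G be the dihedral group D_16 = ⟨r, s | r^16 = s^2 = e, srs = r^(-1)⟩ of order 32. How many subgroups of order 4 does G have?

9

|G| = 32 and 4 | 32, so subgroups of order 4 are possible by Lagrange.
The subgroups of order 4 are: {e, r^8, r^2s, r^10s}; {e, r^8, r^3s, r^11s}; {e, r^4, r^8, r^12}; {e, r^8, r^4s, r^12s}; … (9 in all).
So G has 9 subgroups of order 4.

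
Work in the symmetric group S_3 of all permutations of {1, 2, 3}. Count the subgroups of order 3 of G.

1

|G| = 6 and 3 | 6, so subgroups of order 3 are possible by Lagrange.
The subgroups of order 3 are: {e, (1 2 3), (1 3 2)}.
So G has 1 subgroup of order 3.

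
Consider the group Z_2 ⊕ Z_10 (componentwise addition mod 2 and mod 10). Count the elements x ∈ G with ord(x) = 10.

An element (a,b) has order lcm(ord(a), ord(b)); count pairs with lcm equal to 10.
Enumerating gives 12 such elements.

12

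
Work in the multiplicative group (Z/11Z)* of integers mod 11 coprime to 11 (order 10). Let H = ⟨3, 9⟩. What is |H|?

|⟨3⟩| = 5 and |⟨9⟩| = 5, so |H| is a multiple of lcm(5, 5) = 5 and divides |G| = 10.
Closing under the operation: H = {1, 3, 4, 5, 9}, so |H| = 5.

5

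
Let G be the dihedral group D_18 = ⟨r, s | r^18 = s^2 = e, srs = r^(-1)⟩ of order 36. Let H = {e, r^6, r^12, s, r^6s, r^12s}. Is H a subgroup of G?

Yes

|H| = 6 divides |G| = 36, consistent with Lagrange.
H contains the identity, every element's inverse is in H, and H is closed under ·: it is a subgroup.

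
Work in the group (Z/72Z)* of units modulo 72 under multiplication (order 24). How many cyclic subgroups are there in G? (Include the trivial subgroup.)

16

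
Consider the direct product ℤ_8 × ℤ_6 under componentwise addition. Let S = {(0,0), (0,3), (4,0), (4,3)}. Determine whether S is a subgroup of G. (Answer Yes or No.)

Yes

|S| = 4 divides |G| = 48, consistent with Lagrange.
S contains the identity, every element's inverse is in S, and S is closed under +: it is a subgroup.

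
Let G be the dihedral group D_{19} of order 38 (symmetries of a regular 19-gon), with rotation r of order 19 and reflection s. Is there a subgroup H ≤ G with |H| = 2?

Yes

2 | 38. A subgroup of order 2 is {e, r^10s}.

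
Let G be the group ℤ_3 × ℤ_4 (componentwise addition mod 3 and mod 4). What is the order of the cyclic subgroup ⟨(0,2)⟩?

2

The order of (0,2) in Z_3 × Z_4 is lcm(ord(0) in Z_3, ord(2) in Z_4).
ord(0) = 1 and ord(2) = 2, so |⟨(0,2)⟩| = lcm(1, 2) = 2.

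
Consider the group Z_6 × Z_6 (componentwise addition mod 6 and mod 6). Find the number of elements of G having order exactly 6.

An element (a,b) has order lcm(ord(a), ord(b)); count pairs with lcm equal to 6.
Enumerating gives 24 such elements.

24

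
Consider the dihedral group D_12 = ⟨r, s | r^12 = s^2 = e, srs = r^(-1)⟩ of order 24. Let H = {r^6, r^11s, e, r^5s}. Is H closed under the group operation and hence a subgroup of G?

|H| = 4 divides |G| = 24, consistent with Lagrange.
H contains the identity, every element's inverse is in H, and H is closed under ·: it is a subgroup.

Yes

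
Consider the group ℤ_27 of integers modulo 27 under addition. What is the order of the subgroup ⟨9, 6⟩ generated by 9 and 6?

|⟨9⟩| = 3 and |⟨6⟩| = 9, so |H| is a multiple of lcm(3, 9) = 9 and divides |G| = 27.
Closing under the operation: H = {0, 3, 6, 9, 12, 15, 18, 21, 24}, so |H| = 9.

9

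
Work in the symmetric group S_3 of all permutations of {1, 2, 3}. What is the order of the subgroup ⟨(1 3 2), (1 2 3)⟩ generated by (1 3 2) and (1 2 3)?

3

|⟨(1 3 2)⟩| = 3 and |⟨(1 2 3)⟩| = 3, so |H| is a multiple of lcm(3, 3) = 3 and divides |G| = 6.
Closing under the operation: H = {e, (1 2 3), (1 3 2)}, so |H| = 3.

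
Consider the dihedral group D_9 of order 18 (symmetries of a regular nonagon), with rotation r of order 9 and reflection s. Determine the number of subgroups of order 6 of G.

3

|G| = 18 and 6 | 18, so subgroups of order 6 are possible by Lagrange.
The subgroups of order 6 are: {e, r^3, r^6, r^2s, r^5s, r^8s}; {e, r^3, r^6, s, r^3s, r^6s}; {e, r^3, r^6, rs, r^4s, r^7s}.
So G has 3 subgroups of order 6.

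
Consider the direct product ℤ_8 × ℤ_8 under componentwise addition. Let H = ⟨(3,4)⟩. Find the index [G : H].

8

|⟨(3,4)⟩| = 8 and |G| = 64.
By Lagrange, [G : H] = |G|/|H| = 64/8 = 8.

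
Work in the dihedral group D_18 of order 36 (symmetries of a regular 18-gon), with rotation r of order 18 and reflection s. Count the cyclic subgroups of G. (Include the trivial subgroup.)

24

Each element a generates a cyclic subgroup ⟨a⟩; distinct elements may generate the same one (a cyclic group of order d has φ(d) generators).
Cyclic subgroups by order — order 1: 1; order 2: 19; order 3: 1; order 6: 1; order 9: 1; order 18: 1.
Total: 24.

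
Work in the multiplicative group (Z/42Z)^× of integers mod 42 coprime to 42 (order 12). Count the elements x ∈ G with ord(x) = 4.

0

No element of G has order 4 (even though 4 | 12).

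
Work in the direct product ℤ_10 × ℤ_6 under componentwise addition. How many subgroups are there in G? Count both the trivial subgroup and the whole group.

20

|G| = 60, so by Lagrange every subgroup order divides 60. Divisors: 1, 2, 3, 4, 5, 6, 10, 12, 15, 20, 30, 60.
Subgroups by order — order 1: 1; order 2: 3; order 3: 1; order 4: 1; order 5: 1; order 6: 3; order 10: 3; order 12: 1; order 15: 1; order 20: 1; order 30: 3; order 60: 1.
Total: 1 + 3 + 1 + 1 + 1 + 3 + 3 + 1 + 1 + 1 + 3 + 1 = 20.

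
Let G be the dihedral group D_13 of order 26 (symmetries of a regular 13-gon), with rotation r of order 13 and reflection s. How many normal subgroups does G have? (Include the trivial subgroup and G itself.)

3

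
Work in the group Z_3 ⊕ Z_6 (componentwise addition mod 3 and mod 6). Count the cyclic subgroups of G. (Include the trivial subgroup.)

10

Each element a generates a cyclic subgroup ⟨a⟩; distinct elements may generate the same one (a cyclic group of order d has φ(d) generators).
Cyclic subgroups by order — order 1: 1; order 2: 1; order 3: 4; order 6: 4.
Total: 10.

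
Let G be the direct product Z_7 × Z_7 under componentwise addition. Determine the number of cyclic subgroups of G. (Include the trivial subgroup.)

9

Group the elements of G by the cyclic subgroup they generate; each cyclic subgroup of order d accounts for φ(d) elements.
Cyclic subgroups by order — order 1: 1; order 7: 8.
Total: 9.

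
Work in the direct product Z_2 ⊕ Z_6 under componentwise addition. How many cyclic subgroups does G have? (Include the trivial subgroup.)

8

A cyclic subgroup of order d is generated by each of its φ(d) elements of order d, so the cyclic subgroups of order d number (#elements of order d)/φ(d).
Cyclic subgroups by order — order 1: 1; order 2: 3; order 3: 1; order 6: 3.
Total: 8.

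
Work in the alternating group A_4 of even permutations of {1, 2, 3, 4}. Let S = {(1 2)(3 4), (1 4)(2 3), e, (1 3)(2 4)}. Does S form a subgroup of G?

|S| = 4 divides |G| = 12, consistent with Lagrange.
S contains the identity, every element's inverse is in S, and S is closed under ∘: it is a subgroup.

Yes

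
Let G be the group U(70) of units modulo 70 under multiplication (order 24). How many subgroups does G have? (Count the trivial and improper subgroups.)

16

|G| = 24, so by Lagrange every subgroup order divides 24. Divisors: 1, 2, 3, 4, 6, 8, 12, 24.
Subgroups by order — order 1: 1; order 2: 3; order 3: 1; order 4: 3; order 6: 3; order 8: 1; order 12: 3; order 24: 1.
Total: 1 + 3 + 1 + 3 + 3 + 1 + 3 + 1 = 16.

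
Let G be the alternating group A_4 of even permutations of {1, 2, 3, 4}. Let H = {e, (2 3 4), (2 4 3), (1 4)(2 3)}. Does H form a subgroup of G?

Closure fails: (2 4 3) ∘ (1 4)(2 3) = (1 3 4) ∉ H. So H is not a subgroup.

No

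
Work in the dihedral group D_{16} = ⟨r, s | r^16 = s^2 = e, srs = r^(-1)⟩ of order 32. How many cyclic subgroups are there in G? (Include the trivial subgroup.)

Group the elements of G by the cyclic subgroup they generate; each cyclic subgroup of order d accounts for φ(d) elements.
Cyclic subgroups by order — order 1: 1; order 2: 17; order 4: 1; order 8: 1; order 16: 1.
Total: 21.

21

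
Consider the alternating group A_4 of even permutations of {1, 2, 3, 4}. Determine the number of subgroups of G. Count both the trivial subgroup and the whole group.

10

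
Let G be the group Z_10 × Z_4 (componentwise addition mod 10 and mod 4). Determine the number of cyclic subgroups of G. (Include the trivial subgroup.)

Each element a generates a cyclic subgroup ⟨a⟩; distinct elements may generate the same one (a cyclic group of order d has φ(d) generators).
Cyclic subgroups by order — order 1: 1; order 2: 3; order 4: 2; order 5: 1; order 10: 3; order 20: 2.
Total: 12.

12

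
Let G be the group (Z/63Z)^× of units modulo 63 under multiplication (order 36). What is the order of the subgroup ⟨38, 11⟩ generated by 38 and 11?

|⟨38⟩| = 6 and |⟨11⟩| = 6, so |H| is a multiple of lcm(6, 6) = 6 and divides |G| = 36.
Closing under the operation: H = {1, 5, 8, 11, 23, 25, 38, 40, 52, 55, 58, 62}, so |H| = 12.

12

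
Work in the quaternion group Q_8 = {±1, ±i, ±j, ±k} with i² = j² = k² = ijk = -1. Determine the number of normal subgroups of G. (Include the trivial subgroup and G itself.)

G has 6 subgroups. Checking conjugation-invariance by order — order 1: 1/1 normal; order 2: 1/1 normal; order 4: 3/3 normal; order 8: 1/1 normal.
Total normal subgroups: 6.

6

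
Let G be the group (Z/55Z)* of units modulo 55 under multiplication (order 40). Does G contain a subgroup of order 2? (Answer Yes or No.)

Yes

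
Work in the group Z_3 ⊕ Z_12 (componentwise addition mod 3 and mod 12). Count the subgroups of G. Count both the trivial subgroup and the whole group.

|G| = 36, so by Lagrange every subgroup order divides 36. Divisors: 1, 2, 3, 4, 6, 9, 12, 18, 36.
Subgroups by order — order 1: 1; order 2: 1; order 3: 4; order 4: 1; order 6: 4; order 9: 1; order 12: 4; order 18: 1; order 36: 1.
Total: 1 + 1 + 4 + 1 + 4 + 1 + 4 + 1 + 1 = 18.

18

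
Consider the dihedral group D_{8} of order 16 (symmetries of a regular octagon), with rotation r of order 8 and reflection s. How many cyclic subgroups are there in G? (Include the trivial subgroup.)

12

Each element a generates a cyclic subgroup ⟨a⟩; distinct elements may generate the same one (a cyclic group of order d has φ(d) generators).
Cyclic subgroups by order — order 1: 1; order 2: 9; order 4: 1; order 8: 1.
Total: 12.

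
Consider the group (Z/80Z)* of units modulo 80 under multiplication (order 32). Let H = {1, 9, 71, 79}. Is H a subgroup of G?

Yes

|H| = 4 divides |G| = 32, consistent with Lagrange.
H contains the identity, every element's inverse is in H, and H is closed under ·: it is a subgroup.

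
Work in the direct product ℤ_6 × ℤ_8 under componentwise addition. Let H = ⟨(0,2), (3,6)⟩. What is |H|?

8

|⟨(0,2)⟩| = 4 and |⟨(3,6)⟩| = 4, so |H| is a multiple of lcm(4, 4) = 4 and divides |G| = 48.
Closing under the operation: H = {(0,0), (0,2), (0,4), (0,6), (3,0), (3,2), (3,4), (3,6)}, so |H| = 8.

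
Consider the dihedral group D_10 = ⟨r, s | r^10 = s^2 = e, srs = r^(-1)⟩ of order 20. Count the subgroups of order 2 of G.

|G| = 20 and 2 | 20, so subgroups of order 2 are possible by Lagrange.
The subgroups of order 2 are: {e, r^2s}; {e, r^3s}; {e, r^4s}; {e, r^5}; … (11 in all).
So G has 11 subgroups of order 2.

11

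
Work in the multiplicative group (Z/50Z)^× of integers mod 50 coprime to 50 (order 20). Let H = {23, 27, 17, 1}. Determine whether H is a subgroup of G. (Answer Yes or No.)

No

17 ∈ H but its inverse 3 ∉ H, so H is not a subgroup.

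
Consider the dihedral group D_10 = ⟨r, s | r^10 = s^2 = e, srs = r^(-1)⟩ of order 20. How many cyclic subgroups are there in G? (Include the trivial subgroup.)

14

A cyclic subgroup of order d is generated by each of its φ(d) elements of order d, so the cyclic subgroups of order d number (#elements of order d)/φ(d).
Cyclic subgroups by order — order 1: 1; order 2: 11; order 5: 1; order 10: 1.
Total: 14.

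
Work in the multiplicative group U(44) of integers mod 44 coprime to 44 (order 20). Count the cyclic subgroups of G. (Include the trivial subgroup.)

8

Group the elements of G by the cyclic subgroup they generate; each cyclic subgroup of order d accounts for φ(d) elements.
Cyclic subgroups by order — order 1: 1; order 2: 3; order 5: 1; order 10: 3.
Total: 8.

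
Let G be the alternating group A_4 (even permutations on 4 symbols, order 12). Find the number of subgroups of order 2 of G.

|G| = 12 and 2 | 12, so subgroups of order 2 are possible by Lagrange.
The subgroups of order 2 are: {e, (1 2)(3 4)}; {e, (1 3)(2 4)}; {e, (1 4)(2 3)}.
So G has 3 subgroups of order 2.

3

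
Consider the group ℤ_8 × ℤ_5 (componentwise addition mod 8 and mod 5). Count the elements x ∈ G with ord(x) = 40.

16

An element (a,b) has order lcm(ord(a), ord(b)); count pairs with lcm equal to 40.
Enumerating gives 16 such elements.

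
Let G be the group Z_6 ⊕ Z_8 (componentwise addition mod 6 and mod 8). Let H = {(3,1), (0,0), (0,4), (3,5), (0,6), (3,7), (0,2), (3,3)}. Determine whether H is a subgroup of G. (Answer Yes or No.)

Yes

|H| = 8 divides |G| = 48, consistent with Lagrange.
H contains the identity, every element's inverse is in H, and H is closed under +: it is a subgroup.
In fact H = ⟨(3,1)⟩.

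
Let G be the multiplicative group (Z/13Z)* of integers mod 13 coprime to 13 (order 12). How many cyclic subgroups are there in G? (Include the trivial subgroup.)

A cyclic subgroup of order d is generated by each of its φ(d) elements of order d, so the cyclic subgroups of order d number (#elements of order d)/φ(d).
Cyclic subgroups by order — order 1: 1; order 2: 1; order 3: 1; order 4: 1; order 6: 1; order 12: 1.
Total: 6.

6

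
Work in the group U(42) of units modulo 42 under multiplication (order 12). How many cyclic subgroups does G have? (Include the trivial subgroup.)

8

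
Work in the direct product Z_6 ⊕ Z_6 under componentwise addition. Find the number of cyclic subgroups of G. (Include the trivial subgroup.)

20

A cyclic subgroup of order d is generated by each of its φ(d) elements of order d, so the cyclic subgroups of order d number (#elements of order d)/φ(d).
Cyclic subgroups by order — order 1: 1; order 2: 3; order 3: 4; order 6: 12.
Total: 20.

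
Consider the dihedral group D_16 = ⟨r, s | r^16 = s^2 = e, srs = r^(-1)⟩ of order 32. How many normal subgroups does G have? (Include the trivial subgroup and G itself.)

8

G has 36 subgroups. Checking conjugation-invariance by order — order 1: 1/1 normal; order 2: 1/17 normal; order 4: 1/9 normal; order 8: 1/5 normal; order 16: 3/3 normal; order 32: 1/1 normal.
Total normal subgroups: 8.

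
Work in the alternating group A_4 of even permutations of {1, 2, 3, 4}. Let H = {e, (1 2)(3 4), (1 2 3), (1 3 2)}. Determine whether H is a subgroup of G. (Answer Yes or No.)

Closure fails: (1 3 2) ∘ (1 2)(3 4) = (2 3 4) ∉ H. So H is not a subgroup.

No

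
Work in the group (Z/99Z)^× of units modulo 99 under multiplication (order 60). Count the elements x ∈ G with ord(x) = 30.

Enumerating element orders in G gives 24 elements of order 30.

24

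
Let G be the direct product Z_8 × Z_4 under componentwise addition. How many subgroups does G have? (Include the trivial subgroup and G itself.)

|G| = 32, so by Lagrange every subgroup order divides 32. Divisors: 1, 2, 4, 8, 16, 32.
Subgroups by order — order 1: 1; order 2: 3; order 4: 7; order 8: 7; order 16: 3; order 32: 1.
Total: 1 + 3 + 7 + 7 + 3 + 1 = 22.

22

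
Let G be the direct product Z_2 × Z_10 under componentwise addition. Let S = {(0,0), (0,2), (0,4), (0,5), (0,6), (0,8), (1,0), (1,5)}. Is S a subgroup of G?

No

|S| = 8 does not divide |G| = 20, so by Lagrange S is not a subgroup.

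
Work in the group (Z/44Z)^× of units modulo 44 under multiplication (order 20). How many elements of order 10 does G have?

12

Enumerating element orders in G gives 12 elements of order 10.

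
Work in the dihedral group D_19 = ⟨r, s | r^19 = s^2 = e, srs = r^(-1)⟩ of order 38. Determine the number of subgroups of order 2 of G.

|G| = 38 and 2 | 38, so subgroups of order 2 are possible by Lagrange.
The subgroups of order 2 are: {e, r^10s}; {e, r^11s}; {e, r^12s}; {e, r^13s}; … (19 in all).
So G has 19 subgroups of order 2.

19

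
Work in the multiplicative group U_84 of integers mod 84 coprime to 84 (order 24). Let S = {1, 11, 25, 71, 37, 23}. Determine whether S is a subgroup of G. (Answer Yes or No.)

Yes

|S| = 6 divides |G| = 24, consistent with Lagrange.
S contains the identity, every element's inverse is in S, and S is closed under ·: it is a subgroup.
In fact S = ⟨23⟩.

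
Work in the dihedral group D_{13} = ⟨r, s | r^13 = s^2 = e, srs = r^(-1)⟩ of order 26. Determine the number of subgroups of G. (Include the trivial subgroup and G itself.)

16

|G| = 26, so by Lagrange every subgroup order divides 26. Divisors: 1, 2, 13, 26.
Subgroups by order — order 1: 1; order 2: 13; order 13: 1; order 26: 1.
Total: 1 + 13 + 1 + 1 = 16.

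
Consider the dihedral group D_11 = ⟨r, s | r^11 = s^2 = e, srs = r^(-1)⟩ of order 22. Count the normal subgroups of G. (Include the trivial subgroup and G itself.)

G has 14 subgroups. Checking conjugation-invariance by order — order 1: 1/1 normal; order 2: 0/11 normal; order 11: 1/1 normal; order 22: 1/1 normal.
Total normal subgroups: 3.

3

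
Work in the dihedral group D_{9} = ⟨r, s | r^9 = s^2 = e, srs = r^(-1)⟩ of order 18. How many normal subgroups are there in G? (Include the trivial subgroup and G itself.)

4

G has 16 subgroups. Checking conjugation-invariance by order — order 1: 1/1 normal; order 2: 0/9 normal; order 3: 1/1 normal; order 6: 0/3 normal; order 9: 1/1 normal; order 18: 1/1 normal.
Total normal subgroups: 4.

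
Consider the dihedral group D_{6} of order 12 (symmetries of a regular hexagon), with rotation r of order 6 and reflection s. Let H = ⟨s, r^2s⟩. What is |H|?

|⟨s⟩| = 2 and |⟨r^2s⟩| = 2, so |H| is a multiple of lcm(2, 2) = 2 and divides |G| = 12.
Closing under the operation: H = {e, r^2, r^4, s, r^2s, r^4s}, so |H| = 6.

6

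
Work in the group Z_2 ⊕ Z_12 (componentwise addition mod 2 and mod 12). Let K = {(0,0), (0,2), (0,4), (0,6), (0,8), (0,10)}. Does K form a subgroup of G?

Yes

|K| = 6 divides |G| = 24, consistent with Lagrange.
K contains the identity, every element's inverse is in K, and K is closed under +: it is a subgroup.
In fact K = ⟨(0,2)⟩.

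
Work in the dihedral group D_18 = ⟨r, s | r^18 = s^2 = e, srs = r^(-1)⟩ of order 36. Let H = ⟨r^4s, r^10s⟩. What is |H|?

6

|⟨r^4s⟩| = 2 and |⟨r^10s⟩| = 2, so |H| is a multiple of lcm(2, 2) = 2 and divides |G| = 36.
Closing under the operation: H = {e, r^6, r^12, r^4s, r^10s, r^16s}, so |H| = 6.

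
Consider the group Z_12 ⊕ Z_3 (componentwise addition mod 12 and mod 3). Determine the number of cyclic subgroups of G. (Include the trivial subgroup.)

15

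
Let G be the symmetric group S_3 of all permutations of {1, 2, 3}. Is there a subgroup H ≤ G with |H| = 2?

2 | 6. A subgroup of order 2 is {e, (1 2)}.

Yes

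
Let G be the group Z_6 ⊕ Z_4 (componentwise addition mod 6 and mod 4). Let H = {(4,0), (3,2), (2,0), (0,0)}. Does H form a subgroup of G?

Closure fails: (4,0) + (3,2) = (1,2) ∉ H. So H is not a subgroup.

No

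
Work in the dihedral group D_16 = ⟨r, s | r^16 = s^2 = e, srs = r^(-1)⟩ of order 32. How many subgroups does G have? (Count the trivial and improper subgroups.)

36

|G| = 32, so by Lagrange every subgroup order divides 32. Divisors: 1, 2, 4, 8, 16, 32.
Subgroups by order — order 1: 1; order 2: 17; order 4: 9; order 8: 5; order 16: 3; order 32: 1.
Total: 1 + 17 + 9 + 5 + 3 + 1 = 36.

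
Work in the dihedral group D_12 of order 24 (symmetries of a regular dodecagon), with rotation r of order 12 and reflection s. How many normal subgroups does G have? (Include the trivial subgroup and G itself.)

9

G has 34 subgroups. Checking conjugation-invariance by order — order 1: 1/1 normal; order 2: 1/13 normal; order 3: 1/1 normal; order 4: 1/7 normal; order 6: 1/5 normal; order 8: 0/3 normal; order 12: 3/3 normal; order 24: 1/1 normal.
Total normal subgroups: 9.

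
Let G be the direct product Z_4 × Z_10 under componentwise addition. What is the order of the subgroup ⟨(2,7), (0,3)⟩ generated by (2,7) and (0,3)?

20

|⟨(2,7)⟩| = 10 and |⟨(0,3)⟩| = 10, so |H| is a multiple of lcm(10, 10) = 10 and divides |G| = 40.
Closing under the operation: H = {(0,0), (0,1), (0,2), (0,3), (0,4), (0,5), (0,6), (0,7), (0,8), (0,9), (2,0), (2,1), (2,2), (2,3), (2,4), (2,5), (2,6), (2,7), (2,8), (2,9)}, so |H| = 20.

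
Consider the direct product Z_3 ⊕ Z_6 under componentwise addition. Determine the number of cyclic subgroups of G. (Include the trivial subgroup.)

10

A cyclic subgroup of order d is generated by each of its φ(d) elements of order d, so the cyclic subgroups of order d number (#elements of order d)/φ(d).
Cyclic subgroups by order — order 1: 1; order 2: 1; order 3: 4; order 6: 4.
Total: 10.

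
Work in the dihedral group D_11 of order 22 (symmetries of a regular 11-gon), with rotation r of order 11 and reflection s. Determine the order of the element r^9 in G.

11

Computing powers of r^9: the smallest k with (r^9)^k = e is k = 11.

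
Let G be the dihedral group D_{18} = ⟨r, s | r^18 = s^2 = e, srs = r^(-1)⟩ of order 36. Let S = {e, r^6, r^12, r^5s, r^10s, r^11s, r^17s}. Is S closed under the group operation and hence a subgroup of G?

|S| = 7 does not divide |G| = 36, so by Lagrange S is not a subgroup.

No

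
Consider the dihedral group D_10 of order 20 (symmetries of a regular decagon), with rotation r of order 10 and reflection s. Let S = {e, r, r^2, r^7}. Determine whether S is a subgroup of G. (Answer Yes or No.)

No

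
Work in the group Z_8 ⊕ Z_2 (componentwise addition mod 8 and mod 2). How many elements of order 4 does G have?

An element (a,b) has order lcm(ord(a), ord(b)); count pairs with lcm equal to 4.
Enumerating gives 4 such elements.

4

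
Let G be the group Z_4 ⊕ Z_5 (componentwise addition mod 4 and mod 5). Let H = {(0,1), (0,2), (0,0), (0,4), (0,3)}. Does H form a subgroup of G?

|H| = 5 divides |G| = 20, consistent with Lagrange.
H contains the identity, every element's inverse is in H, and H is closed under +: it is a subgroup.
In fact H = ⟨(0,1)⟩.

Yes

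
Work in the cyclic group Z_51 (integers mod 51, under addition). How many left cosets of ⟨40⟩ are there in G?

1

|⟨40⟩| = 51 and |G| = 51.
By Lagrange, [G : H] = |G|/|H| = 51/51 = 1.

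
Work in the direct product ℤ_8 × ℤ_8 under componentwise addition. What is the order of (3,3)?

The order of (3,3) in Z_8 × Z_8 is lcm(ord(3) in Z_8, ord(3) in Z_8).
ord(3) = 8 and ord(3) = 8, so |⟨(3,3)⟩| = lcm(8, 8) = 8.

8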